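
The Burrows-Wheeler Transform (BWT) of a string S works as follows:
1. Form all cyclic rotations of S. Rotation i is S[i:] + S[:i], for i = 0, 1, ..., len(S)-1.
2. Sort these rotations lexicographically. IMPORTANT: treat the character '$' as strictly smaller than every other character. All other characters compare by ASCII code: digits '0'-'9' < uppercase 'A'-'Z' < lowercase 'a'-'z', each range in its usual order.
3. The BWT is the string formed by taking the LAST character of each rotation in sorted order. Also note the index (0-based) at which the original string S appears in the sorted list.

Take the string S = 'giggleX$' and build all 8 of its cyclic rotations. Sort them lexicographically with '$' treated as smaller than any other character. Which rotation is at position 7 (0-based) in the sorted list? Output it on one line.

All 8 rotations (rotation i = S[i:]+S[:i]):
  rot[0] = giggleX$
  rot[1] = iggleX$g
  rot[2] = ggleX$gi
  rot[3] = gleX$gig
  rot[4] = leX$gigg
  rot[5] = eX$giggl
  rot[6] = X$giggle
  rot[7] = $giggleX
Sorted (with $ < everything):
  sorted[0] = $giggleX
  sorted[1] = X$giggle
  sorted[2] = eX$giggl
  sorted[3] = ggleX$gi
  sorted[4] = giggleX$
  sorted[5] = gleX$gig
  sorted[6] = iggleX$g
  sorted[7] = leX$gigg
sorted[7] = leX$gigg

Answer: leX$gigg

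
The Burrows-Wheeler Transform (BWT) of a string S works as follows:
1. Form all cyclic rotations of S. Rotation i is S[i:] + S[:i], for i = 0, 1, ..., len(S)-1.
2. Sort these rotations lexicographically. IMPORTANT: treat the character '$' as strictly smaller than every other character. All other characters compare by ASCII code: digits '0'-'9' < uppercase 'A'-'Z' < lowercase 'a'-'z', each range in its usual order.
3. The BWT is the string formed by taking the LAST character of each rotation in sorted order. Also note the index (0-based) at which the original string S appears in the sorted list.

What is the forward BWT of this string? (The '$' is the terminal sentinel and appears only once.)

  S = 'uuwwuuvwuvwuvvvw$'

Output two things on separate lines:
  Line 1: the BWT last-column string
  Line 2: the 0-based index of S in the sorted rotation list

Answer: ww$wwuuuvvuuvwvvu
2

Derivation:
All 17 rotations (rotation i = S[i:]+S[:i]):
  rot[0] = uuwwuuvwuvwuvvvw$
  rot[1] = uwwuuvwuvwuvvvw$u
  rot[2] = wwuuvwuvwuvvvw$uu
  rot[3] = wuuvwuvwuvvvw$uuw
  rot[4] = uuvwuvwuvvvw$uuww
  rot[5] = uvwuvwuvvvw$uuwwu
  rot[6] = vwuvwuvvvw$uuwwuu
  rot[7] = wuvwuvvvw$uuwwuuv
  rot[8] = uvwuvvvw$uuwwuuvw
  rot[9] = vwuvvvw$uuwwuuvwu
  rot[10] = wuvvvw$uuwwuuvwuv
  rot[11] = uvvvw$uuwwuuvwuvw
  rot[12] = vvvw$uuwwuuvwuvwu
  rot[13] = vvw$uuwwuuvwuvwuv
  rot[14] = vw$uuwwuuvwuvwuvv
  rot[15] = w$uuwwuuvwuvwuvvv
  rot[16] = $uuwwuuvwuvwuvvvw
Sorted (with $ < everything):
  sorted[0] = $uuwwuuvwuvwuvvvw  (last char: 'w')
  sorted[1] = uuvwuvwuvvvw$uuww  (last char: 'w')
  sorted[2] = uuwwuuvwuvwuvvvw$  (last char: '$')
  sorted[3] = uvvvw$uuwwuuvwuvw  (last char: 'w')
  sorted[4] = uvwuvvvw$uuwwuuvw  (last char: 'w')
  sorted[5] = uvwuvwuvvvw$uuwwu  (last char: 'u')
  sorted[6] = uwwuuvwuvwuvvvw$u  (last char: 'u')
  sorted[7] = vvvw$uuwwuuvwuvwu  (last char: 'u')
  sorted[8] = vvw$uuwwuuvwuvwuv  (last char: 'v')
  sorted[9] = vw$uuwwuuvwuvwuvv  (last char: 'v')
  sorted[10] = vwuvvvw$uuwwuuvwu  (last char: 'u')
  sorted[11] = vwuvwuvvvw$uuwwuu  (last char: 'u')
  sorted[12] = w$uuwwuuvwuvwuvvv  (last char: 'v')
  sorted[13] = wuuvwuvwuvvvw$uuw  (last char: 'w')
  sorted[14] = wuvvvw$uuwwuuvwuv  (last char: 'v')
  sorted[15] = wuvwuvvvw$uuwwuuv  (last char: 'v')
  sorted[16] = wwuuvwuvwuvvvw$uu  (last char: 'u')
Last column: ww$wwuuuvvuuvwvvu
Original string S is at sorted index 2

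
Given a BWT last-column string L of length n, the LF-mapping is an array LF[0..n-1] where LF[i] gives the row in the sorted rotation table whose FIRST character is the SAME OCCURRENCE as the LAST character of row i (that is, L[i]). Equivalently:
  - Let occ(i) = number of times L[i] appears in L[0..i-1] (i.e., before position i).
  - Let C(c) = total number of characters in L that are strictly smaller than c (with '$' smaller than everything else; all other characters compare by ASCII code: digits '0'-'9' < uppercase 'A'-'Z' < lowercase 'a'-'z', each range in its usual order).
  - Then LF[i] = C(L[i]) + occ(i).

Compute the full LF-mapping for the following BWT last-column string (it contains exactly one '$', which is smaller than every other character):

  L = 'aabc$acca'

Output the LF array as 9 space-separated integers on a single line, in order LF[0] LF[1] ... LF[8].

Char counts: '$':1, 'a':4, 'b':1, 'c':3
C (first-col start): C('$')=0, C('a')=1, C('b')=5, C('c')=6
L[0]='a': occ=0, LF[0]=C('a')+0=1+0=1
L[1]='a': occ=1, LF[1]=C('a')+1=1+1=2
L[2]='b': occ=0, LF[2]=C('b')+0=5+0=5
L[3]='c': occ=0, LF[3]=C('c')+0=6+0=6
L[4]='$': occ=0, LF[4]=C('$')+0=0+0=0
L[5]='a': occ=2, LF[5]=C('a')+2=1+2=3
L[6]='c': occ=1, LF[6]=C('c')+1=6+1=7
L[7]='c': occ=2, LF[7]=C('c')+2=6+2=8
L[8]='a': occ=3, LF[8]=C('a')+3=1+3=4

Answer: 1 2 5 6 0 3 7 8 4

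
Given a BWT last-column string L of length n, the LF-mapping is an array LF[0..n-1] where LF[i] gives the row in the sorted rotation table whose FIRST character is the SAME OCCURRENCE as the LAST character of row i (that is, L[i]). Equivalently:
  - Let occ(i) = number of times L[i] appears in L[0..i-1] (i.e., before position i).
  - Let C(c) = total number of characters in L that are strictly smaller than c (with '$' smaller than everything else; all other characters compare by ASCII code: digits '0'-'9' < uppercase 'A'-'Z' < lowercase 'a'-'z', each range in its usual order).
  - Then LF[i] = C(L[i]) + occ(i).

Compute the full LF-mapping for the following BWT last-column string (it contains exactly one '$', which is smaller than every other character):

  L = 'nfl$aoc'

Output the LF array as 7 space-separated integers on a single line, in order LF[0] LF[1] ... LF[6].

Answer: 5 3 4 0 1 6 2

Derivation:
Char counts: '$':1, 'a':1, 'c':1, 'f':1, 'l':1, 'n':1, 'o':1
C (first-col start): C('$')=0, C('a')=1, C('c')=2, C('f')=3, C('l')=4, C('n')=5, C('o')=6
L[0]='n': occ=0, LF[0]=C('n')+0=5+0=5
L[1]='f': occ=0, LF[1]=C('f')+0=3+0=3
L[2]='l': occ=0, LF[2]=C('l')+0=4+0=4
L[3]='$': occ=0, LF[3]=C('$')+0=0+0=0
L[4]='a': occ=0, LF[4]=C('a')+0=1+0=1
L[5]='o': occ=0, LF[5]=C('o')+0=6+0=6
L[6]='c': occ=0, LF[6]=C('c')+0=2+0=2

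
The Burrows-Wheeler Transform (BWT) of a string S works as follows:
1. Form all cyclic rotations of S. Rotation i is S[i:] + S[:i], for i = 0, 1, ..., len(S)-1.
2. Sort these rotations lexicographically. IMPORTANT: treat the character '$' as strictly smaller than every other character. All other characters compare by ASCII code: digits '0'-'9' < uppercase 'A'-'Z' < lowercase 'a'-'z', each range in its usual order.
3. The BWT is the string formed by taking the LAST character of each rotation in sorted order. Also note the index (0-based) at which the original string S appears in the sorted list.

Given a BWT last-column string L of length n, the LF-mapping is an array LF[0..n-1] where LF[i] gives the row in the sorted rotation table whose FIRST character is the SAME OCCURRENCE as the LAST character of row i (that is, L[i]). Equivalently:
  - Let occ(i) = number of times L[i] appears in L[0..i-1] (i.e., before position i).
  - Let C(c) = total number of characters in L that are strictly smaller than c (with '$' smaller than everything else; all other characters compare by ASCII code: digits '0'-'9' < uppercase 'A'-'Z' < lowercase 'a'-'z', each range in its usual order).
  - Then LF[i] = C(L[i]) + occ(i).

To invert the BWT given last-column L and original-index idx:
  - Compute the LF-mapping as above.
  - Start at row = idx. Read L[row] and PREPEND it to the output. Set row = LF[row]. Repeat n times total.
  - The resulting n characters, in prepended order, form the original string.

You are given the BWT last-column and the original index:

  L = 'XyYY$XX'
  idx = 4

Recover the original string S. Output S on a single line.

LF mapping: 1 6 4 5 0 2 3
Walk LF starting at row 4, prepending L[row]:
  step 1: row=4, L[4]='$', prepend. Next row=LF[4]=0
  step 2: row=0, L[0]='X', prepend. Next row=LF[0]=1
  step 3: row=1, L[1]='y', prepend. Next row=LF[1]=6
  step 4: row=6, L[6]='X', prepend. Next row=LF[6]=3
  step 5: row=3, L[3]='Y', prepend. Next row=LF[3]=5
  step 6: row=5, L[5]='X', prepend. Next row=LF[5]=2
  step 7: row=2, L[2]='Y', prepend. Next row=LF[2]=4
Reversed output: YXYXyX$

Answer: YXYXyX$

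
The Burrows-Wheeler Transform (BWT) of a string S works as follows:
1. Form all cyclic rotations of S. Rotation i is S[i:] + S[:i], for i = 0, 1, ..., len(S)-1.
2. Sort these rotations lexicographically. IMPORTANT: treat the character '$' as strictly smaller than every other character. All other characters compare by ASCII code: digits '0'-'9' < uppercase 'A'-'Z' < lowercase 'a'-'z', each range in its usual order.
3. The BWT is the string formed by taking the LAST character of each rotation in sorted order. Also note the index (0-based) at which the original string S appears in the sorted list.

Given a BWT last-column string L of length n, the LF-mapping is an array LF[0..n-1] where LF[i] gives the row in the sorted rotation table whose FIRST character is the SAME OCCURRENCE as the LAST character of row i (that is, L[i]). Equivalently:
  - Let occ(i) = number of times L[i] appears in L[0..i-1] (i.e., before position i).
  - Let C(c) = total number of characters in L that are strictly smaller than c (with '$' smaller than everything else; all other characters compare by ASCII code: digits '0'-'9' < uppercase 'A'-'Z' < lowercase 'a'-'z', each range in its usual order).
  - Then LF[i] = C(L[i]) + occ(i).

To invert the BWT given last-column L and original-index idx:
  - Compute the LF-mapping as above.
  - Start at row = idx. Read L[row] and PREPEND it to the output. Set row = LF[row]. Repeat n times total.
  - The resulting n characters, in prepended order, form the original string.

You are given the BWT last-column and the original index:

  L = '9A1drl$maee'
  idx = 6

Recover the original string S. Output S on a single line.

Answer: emeraldA19$

Derivation:
LF mapping: 2 3 1 5 10 8 0 9 4 6 7
Walk LF starting at row 6, prepending L[row]:
  step 1: row=6, L[6]='$', prepend. Next row=LF[6]=0
  step 2: row=0, L[0]='9', prepend. Next row=LF[0]=2
  step 3: row=2, L[2]='1', prepend. Next row=LF[2]=1
  step 4: row=1, L[1]='A', prepend. Next row=LF[1]=3
  step 5: row=3, L[3]='d', prepend. Next row=LF[3]=5
  step 6: row=5, L[5]='l', prepend. Next row=LF[5]=8
  step 7: row=8, L[8]='a', prepend. Next row=LF[8]=4
  step 8: row=4, L[4]='r', prepend. Next row=LF[4]=10
  step 9: row=10, L[10]='e', prepend. Next row=LF[10]=7
  step 10: row=7, L[7]='m', prepend. Next row=LF[7]=9
  step 11: row=9, L[9]='e', prepend. Next row=LF[9]=6
Reversed output: emeraldA19$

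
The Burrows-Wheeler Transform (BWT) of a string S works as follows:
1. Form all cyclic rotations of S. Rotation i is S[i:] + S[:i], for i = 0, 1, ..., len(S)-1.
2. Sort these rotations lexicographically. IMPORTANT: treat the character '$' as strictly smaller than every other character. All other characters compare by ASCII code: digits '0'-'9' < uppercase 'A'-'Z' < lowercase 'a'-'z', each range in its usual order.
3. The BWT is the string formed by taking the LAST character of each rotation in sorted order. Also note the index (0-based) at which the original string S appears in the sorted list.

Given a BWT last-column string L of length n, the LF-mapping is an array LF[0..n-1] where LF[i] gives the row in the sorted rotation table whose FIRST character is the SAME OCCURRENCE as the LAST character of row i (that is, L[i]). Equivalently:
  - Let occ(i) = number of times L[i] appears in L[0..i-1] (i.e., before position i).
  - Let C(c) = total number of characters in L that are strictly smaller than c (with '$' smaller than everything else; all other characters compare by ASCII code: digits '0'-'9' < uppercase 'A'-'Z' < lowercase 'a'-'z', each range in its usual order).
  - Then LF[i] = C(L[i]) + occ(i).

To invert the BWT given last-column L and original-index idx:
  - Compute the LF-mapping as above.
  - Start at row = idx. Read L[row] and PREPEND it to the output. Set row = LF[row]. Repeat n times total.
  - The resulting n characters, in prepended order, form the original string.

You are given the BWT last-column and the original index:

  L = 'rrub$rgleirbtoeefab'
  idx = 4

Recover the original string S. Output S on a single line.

LF mapping: 13 14 18 2 0 15 9 11 5 10 16 3 17 12 6 7 8 1 4
Walk LF starting at row 4, prepending L[row]:
  step 1: row=4, L[4]='$', prepend. Next row=LF[4]=0
  step 2: row=0, L[0]='r', prepend. Next row=LF[0]=13
  step 3: row=13, L[13]='o', prepend. Next row=LF[13]=12
  step 4: row=12, L[12]='t', prepend. Next row=LF[12]=17
  step 5: row=17, L[17]='a', prepend. Next row=LF[17]=1
  step 6: row=1, L[1]='r', prepend. Next row=LF[1]=14
  step 7: row=14, L[14]='e', prepend. Next row=LF[14]=6
  step 8: row=6, L[6]='g', prepend. Next row=LF[6]=9
  step 9: row=9, L[9]='i', prepend. Next row=LF[9]=10
  step 10: row=10, L[10]='r', prepend. Next row=LF[10]=16
  step 11: row=16, L[16]='f', prepend. Next row=LF[16]=8
  step 12: row=8, L[8]='e', prepend. Next row=LF[8]=5
  step 13: row=5, L[5]='r', prepend. Next row=LF[5]=15
  step 14: row=15, L[15]='e', prepend. Next row=LF[15]=7
  step 15: row=7, L[7]='l', prepend. Next row=LF[7]=11
  step 16: row=11, L[11]='b', prepend. Next row=LF[11]=3
  step 17: row=3, L[3]='b', prepend. Next row=LF[3]=2
  step 18: row=2, L[2]='u', prepend. Next row=LF[2]=18
  step 19: row=18, L[18]='b', prepend. Next row=LF[18]=4
Reversed output: bubblerefrigerator$

Answer: bubblerefrigerator$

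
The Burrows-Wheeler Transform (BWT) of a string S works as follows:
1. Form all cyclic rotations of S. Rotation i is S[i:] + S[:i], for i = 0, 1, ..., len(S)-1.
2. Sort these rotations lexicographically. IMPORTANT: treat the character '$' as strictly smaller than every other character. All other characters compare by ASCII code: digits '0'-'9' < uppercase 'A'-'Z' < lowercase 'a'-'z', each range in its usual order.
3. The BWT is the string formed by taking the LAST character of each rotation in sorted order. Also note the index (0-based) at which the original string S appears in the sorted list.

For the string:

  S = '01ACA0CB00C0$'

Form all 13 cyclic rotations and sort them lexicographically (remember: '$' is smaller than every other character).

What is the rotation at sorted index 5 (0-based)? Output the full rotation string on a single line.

All 13 rotations (rotation i = S[i:]+S[:i]):
  rot[0] = 01ACA0CB00C0$
  rot[1] = 1ACA0CB00C0$0
  rot[2] = ACA0CB00C0$01
  rot[3] = CA0CB00C0$01A
  rot[4] = A0CB00C0$01AC
  rot[5] = 0CB00C0$01ACA
  rot[6] = CB00C0$01ACA0
  rot[7] = B00C0$01ACA0C
  rot[8] = 00C0$01ACA0CB
  rot[9] = 0C0$01ACA0CB0
  rot[10] = C0$01ACA0CB00
  rot[11] = 0$01ACA0CB00C
  rot[12] = $01ACA0CB00C0
Sorted (with $ < everything):
  sorted[0] = $01ACA0CB00C0
  sorted[1] = 0$01ACA0CB00C
  sorted[2] = 00C0$01ACA0CB
  sorted[3] = 01ACA0CB00C0$
  sorted[4] = 0C0$01ACA0CB0
  sorted[5] = 0CB00C0$01ACA
  sorted[6] = 1ACA0CB00C0$0
  sorted[7] = A0CB00C0$01AC
  sorted[8] = ACA0CB00C0$01
  sorted[9] = B00C0$01ACA0C
  sorted[10] = C0$01ACA0CB00
  sorted[11] = CA0CB00C0$01A
  sorted[12] = CB00C0$01ACA0
sorted[5] = 0CB00C0$01ACA

Answer: 0CB00C0$01ACA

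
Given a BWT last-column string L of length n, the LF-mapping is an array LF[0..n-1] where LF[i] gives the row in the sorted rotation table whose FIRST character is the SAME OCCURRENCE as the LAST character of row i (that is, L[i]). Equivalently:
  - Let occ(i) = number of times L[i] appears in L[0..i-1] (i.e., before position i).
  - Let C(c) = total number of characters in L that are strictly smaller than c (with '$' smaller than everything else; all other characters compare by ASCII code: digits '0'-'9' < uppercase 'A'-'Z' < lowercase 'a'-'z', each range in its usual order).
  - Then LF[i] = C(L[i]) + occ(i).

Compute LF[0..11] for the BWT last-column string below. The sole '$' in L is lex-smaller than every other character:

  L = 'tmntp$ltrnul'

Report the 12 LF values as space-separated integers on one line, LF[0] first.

Answer: 8 3 4 9 6 0 1 10 7 5 11 2

Derivation:
Char counts: '$':1, 'l':2, 'm':1, 'n':2, 'p':1, 'r':1, 't':3, 'u':1
C (first-col start): C('$')=0, C('l')=1, C('m')=3, C('n')=4, C('p')=6, C('r')=7, C('t')=8, C('u')=11
L[0]='t': occ=0, LF[0]=C('t')+0=8+0=8
L[1]='m': occ=0, LF[1]=C('m')+0=3+0=3
L[2]='n': occ=0, LF[2]=C('n')+0=4+0=4
L[3]='t': occ=1, LF[3]=C('t')+1=8+1=9
L[4]='p': occ=0, LF[4]=C('p')+0=6+0=6
L[5]='$': occ=0, LF[5]=C('$')+0=0+0=0
L[6]='l': occ=0, LF[6]=C('l')+0=1+0=1
L[7]='t': occ=2, LF[7]=C('t')+2=8+2=10
L[8]='r': occ=0, LF[8]=C('r')+0=7+0=7
L[9]='n': occ=1, LF[9]=C('n')+1=4+1=5
L[10]='u': occ=0, LF[10]=C('u')+0=11+0=11
L[11]='l': occ=1, LF[11]=C('l')+1=1+1=2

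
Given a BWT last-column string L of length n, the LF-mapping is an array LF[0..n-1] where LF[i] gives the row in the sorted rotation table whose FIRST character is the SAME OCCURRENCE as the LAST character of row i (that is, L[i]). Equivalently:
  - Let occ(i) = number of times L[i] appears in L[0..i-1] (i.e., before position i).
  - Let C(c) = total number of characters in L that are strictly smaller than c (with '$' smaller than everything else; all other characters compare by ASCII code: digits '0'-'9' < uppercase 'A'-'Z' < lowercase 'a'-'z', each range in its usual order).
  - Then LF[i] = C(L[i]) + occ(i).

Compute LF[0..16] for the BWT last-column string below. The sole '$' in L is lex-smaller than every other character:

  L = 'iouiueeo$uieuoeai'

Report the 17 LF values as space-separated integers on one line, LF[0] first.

Char counts: '$':1, 'a':1, 'e':4, 'i':4, 'o':3, 'u':4
C (first-col start): C('$')=0, C('a')=1, C('e')=2, C('i')=6, C('o')=10, C('u')=13
L[0]='i': occ=0, LF[0]=C('i')+0=6+0=6
L[1]='o': occ=0, LF[1]=C('o')+0=10+0=10
L[2]='u': occ=0, LF[2]=C('u')+0=13+0=13
L[3]='i': occ=1, LF[3]=C('i')+1=6+1=7
L[4]='u': occ=1, LF[4]=C('u')+1=13+1=14
L[5]='e': occ=0, LF[5]=C('e')+0=2+0=2
L[6]='e': occ=1, LF[6]=C('e')+1=2+1=3
L[7]='o': occ=1, LF[7]=C('o')+1=10+1=11
L[8]='$': occ=0, LF[8]=C('$')+0=0+0=0
L[9]='u': occ=2, LF[9]=C('u')+2=13+2=15
L[10]='i': occ=2, LF[10]=C('i')+2=6+2=8
L[11]='e': occ=2, LF[11]=C('e')+2=2+2=4
L[12]='u': occ=3, LF[12]=C('u')+3=13+3=16
L[13]='o': occ=2, LF[13]=C('o')+2=10+2=12
L[14]='e': occ=3, LF[14]=C('e')+3=2+3=5
L[15]='a': occ=0, LF[15]=C('a')+0=1+0=1
L[16]='i': occ=3, LF[16]=C('i')+3=6+3=9

Answer: 6 10 13 7 14 2 3 11 0 15 8 4 16 12 5 1 9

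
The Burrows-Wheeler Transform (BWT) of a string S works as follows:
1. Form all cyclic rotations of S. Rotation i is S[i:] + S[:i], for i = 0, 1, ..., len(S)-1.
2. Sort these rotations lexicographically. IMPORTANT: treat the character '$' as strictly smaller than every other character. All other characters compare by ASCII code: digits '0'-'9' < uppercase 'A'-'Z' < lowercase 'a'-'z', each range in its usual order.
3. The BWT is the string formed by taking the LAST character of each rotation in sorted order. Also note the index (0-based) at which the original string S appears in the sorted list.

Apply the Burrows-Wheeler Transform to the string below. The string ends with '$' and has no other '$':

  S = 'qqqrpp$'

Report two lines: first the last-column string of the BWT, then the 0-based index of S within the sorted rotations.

All 7 rotations (rotation i = S[i:]+S[:i]):
  rot[0] = qqqrpp$
  rot[1] = qqrpp$q
  rot[2] = qrpp$qq
  rot[3] = rpp$qqq
  rot[4] = pp$qqqr
  rot[5] = p$qqqrp
  rot[6] = $qqqrpp
Sorted (with $ < everything):
  sorted[0] = $qqqrpp  (last char: 'p')
  sorted[1] = p$qqqrp  (last char: 'p')
  sorted[2] = pp$qqqr  (last char: 'r')
  sorted[3] = qqqrpp$  (last char: '$')
  sorted[4] = qqrpp$q  (last char: 'q')
  sorted[5] = qrpp$qq  (last char: 'q')
  sorted[6] = rpp$qqq  (last char: 'q')
Last column: ppr$qqq
Original string S is at sorted index 3

Answer: ppr$qqq
3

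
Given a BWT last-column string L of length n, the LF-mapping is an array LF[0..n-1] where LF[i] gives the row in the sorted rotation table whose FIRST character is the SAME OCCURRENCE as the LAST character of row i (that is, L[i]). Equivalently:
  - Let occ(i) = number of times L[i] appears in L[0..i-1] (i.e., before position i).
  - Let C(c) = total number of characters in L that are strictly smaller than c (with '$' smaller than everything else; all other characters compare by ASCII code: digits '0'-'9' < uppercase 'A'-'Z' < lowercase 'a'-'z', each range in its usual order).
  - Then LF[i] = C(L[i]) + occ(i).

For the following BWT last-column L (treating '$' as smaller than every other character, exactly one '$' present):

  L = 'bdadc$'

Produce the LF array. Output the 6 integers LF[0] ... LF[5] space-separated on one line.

Char counts: '$':1, 'a':1, 'b':1, 'c':1, 'd':2
C (first-col start): C('$')=0, C('a')=1, C('b')=2, C('c')=3, C('d')=4
L[0]='b': occ=0, LF[0]=C('b')+0=2+0=2
L[1]='d': occ=0, LF[1]=C('d')+0=4+0=4
L[2]='a': occ=0, LF[2]=C('a')+0=1+0=1
L[3]='d': occ=1, LF[3]=C('d')+1=4+1=5
L[4]='c': occ=0, LF[4]=C('c')+0=3+0=3
L[5]='$': occ=0, LF[5]=C('$')+0=0+0=0

Answer: 2 4 1 5 3 0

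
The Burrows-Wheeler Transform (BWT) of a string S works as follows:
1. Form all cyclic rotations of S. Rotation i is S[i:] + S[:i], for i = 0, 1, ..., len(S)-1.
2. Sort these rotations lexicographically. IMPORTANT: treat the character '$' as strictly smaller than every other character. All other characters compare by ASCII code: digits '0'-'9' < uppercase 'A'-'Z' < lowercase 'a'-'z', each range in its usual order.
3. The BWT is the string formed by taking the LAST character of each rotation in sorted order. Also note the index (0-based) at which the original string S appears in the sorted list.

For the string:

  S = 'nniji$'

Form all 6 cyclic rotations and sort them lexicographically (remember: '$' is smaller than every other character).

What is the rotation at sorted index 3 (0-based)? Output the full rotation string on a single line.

Answer: ji$nni

Derivation:
All 6 rotations (rotation i = S[i:]+S[:i]):
  rot[0] = nniji$
  rot[1] = niji$n
  rot[2] = iji$nn
  rot[3] = ji$nni
  rot[4] = i$nnij
  rot[5] = $nniji
Sorted (with $ < everything):
  sorted[0] = $nniji
  sorted[1] = i$nnij
  sorted[2] = iji$nn
  sorted[3] = ji$nni
  sorted[4] = niji$n
  sorted[5] = nniji$
sorted[3] = ji$nni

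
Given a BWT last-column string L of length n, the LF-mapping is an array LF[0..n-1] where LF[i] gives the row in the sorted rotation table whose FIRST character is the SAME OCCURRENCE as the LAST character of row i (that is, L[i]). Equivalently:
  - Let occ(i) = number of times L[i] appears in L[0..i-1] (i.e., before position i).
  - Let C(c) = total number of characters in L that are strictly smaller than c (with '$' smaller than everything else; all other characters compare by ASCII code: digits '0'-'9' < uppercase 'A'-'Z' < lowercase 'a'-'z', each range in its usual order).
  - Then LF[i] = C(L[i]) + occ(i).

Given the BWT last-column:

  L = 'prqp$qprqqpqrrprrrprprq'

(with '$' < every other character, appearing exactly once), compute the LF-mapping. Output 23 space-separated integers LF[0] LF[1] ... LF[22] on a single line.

Char counts: '$':1, 'p':7, 'q':6, 'r':9
C (first-col start): C('$')=0, C('p')=1, C('q')=8, C('r')=14
L[0]='p': occ=0, LF[0]=C('p')+0=1+0=1
L[1]='r': occ=0, LF[1]=C('r')+0=14+0=14
L[2]='q': occ=0, LF[2]=C('q')+0=8+0=8
L[3]='p': occ=1, LF[3]=C('p')+1=1+1=2
L[4]='$': occ=0, LF[4]=C('$')+0=0+0=0
L[5]='q': occ=1, LF[5]=C('q')+1=8+1=9
L[6]='p': occ=2, LF[6]=C('p')+2=1+2=3
L[7]='r': occ=1, LF[7]=C('r')+1=14+1=15
L[8]='q': occ=2, LF[8]=C('q')+2=8+2=10
L[9]='q': occ=3, LF[9]=C('q')+3=8+3=11
L[10]='p': occ=3, LF[10]=C('p')+3=1+3=4
L[11]='q': occ=4, LF[11]=C('q')+4=8+4=12
L[12]='r': occ=2, LF[12]=C('r')+2=14+2=16
L[13]='r': occ=3, LF[13]=C('r')+3=14+3=17
L[14]='p': occ=4, LF[14]=C('p')+4=1+4=5
L[15]='r': occ=4, LF[15]=C('r')+4=14+4=18
L[16]='r': occ=5, LF[16]=C('r')+5=14+5=19
L[17]='r': occ=6, LF[17]=C('r')+6=14+6=20
L[18]='p': occ=5, LF[18]=C('p')+5=1+5=6
L[19]='r': occ=7, LF[19]=C('r')+7=14+7=21
L[20]='p': occ=6, LF[20]=C('p')+6=1+6=7
L[21]='r': occ=8, LF[21]=C('r')+8=14+8=22
L[22]='q': occ=5, LF[22]=C('q')+5=8+5=13

Answer: 1 14 8 2 0 9 3 15 10 11 4 12 16 17 5 18 19 20 6 21 7 22 13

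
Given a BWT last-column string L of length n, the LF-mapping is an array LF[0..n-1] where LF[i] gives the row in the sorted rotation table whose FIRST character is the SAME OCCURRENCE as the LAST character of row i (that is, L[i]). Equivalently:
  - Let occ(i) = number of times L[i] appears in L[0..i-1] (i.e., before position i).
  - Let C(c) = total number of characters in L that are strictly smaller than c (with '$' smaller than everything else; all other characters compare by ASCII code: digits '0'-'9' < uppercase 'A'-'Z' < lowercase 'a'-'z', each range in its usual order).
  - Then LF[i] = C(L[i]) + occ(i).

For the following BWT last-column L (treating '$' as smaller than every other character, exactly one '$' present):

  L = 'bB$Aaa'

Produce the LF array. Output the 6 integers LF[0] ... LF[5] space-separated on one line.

Char counts: '$':1, 'A':1, 'B':1, 'a':2, 'b':1
C (first-col start): C('$')=0, C('A')=1, C('B')=2, C('a')=3, C('b')=5
L[0]='b': occ=0, LF[0]=C('b')+0=5+0=5
L[1]='B': occ=0, LF[1]=C('B')+0=2+0=2
L[2]='$': occ=0, LF[2]=C('$')+0=0+0=0
L[3]='A': occ=0, LF[3]=C('A')+0=1+0=1
L[4]='a': occ=0, LF[4]=C('a')+0=3+0=3
L[5]='a': occ=1, LF[5]=C('a')+1=3+1=4

Answer: 5 2 0 1 3 4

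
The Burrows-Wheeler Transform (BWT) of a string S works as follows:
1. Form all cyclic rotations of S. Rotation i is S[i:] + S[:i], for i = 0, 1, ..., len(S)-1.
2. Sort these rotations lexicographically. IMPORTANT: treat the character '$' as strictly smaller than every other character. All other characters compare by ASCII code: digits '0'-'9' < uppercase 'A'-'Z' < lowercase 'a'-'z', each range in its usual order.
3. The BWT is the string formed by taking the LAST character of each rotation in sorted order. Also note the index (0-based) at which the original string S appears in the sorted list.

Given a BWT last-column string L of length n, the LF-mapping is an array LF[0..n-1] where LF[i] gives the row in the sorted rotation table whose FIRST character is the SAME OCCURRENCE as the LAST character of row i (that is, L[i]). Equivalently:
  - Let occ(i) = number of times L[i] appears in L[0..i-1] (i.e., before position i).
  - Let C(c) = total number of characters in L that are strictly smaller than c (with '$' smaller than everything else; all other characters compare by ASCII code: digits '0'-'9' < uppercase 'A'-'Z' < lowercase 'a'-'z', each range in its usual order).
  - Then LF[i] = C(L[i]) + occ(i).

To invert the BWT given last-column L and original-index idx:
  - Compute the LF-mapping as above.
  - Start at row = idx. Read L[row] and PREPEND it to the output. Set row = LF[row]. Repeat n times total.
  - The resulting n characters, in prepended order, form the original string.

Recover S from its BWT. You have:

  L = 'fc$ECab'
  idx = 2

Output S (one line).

LF mapping: 6 5 0 2 1 3 4
Walk LF starting at row 2, prepending L[row]:
  step 1: row=2, L[2]='$', prepend. Next row=LF[2]=0
  step 2: row=0, L[0]='f', prepend. Next row=LF[0]=6
  step 3: row=6, L[6]='b', prepend. Next row=LF[6]=4
  step 4: row=4, L[4]='C', prepend. Next row=LF[4]=1
  step 5: row=1, L[1]='c', prepend. Next row=LF[1]=5
  step 6: row=5, L[5]='a', prepend. Next row=LF[5]=3
  step 7: row=3, L[3]='E', prepend. Next row=LF[3]=2
Reversed output: EacCbf$

Answer: EacCbf$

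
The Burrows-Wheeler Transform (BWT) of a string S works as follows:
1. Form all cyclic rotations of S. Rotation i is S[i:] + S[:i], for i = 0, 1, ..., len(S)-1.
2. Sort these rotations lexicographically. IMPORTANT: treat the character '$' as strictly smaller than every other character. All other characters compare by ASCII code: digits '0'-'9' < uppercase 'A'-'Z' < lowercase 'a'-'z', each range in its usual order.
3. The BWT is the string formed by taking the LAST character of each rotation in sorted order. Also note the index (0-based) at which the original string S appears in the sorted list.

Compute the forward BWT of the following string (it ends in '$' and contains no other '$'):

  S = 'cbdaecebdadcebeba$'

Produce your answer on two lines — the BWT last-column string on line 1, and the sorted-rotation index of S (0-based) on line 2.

All 18 rotations (rotation i = S[i:]+S[:i]):
  rot[0] = cbdaecebdadcebeba$
  rot[1] = bdaecebdadcebeba$c
  rot[2] = daecebdadcebeba$cb
  rot[3] = aecebdadcebeba$cbd
  rot[4] = ecebdadcebeba$cbda
  rot[5] = cebdadcebeba$cbdae
  rot[6] = ebdadcebeba$cbdaec
  rot[7] = bdadcebeba$cbdaece
  rot[8] = dadcebeba$cbdaeceb
  rot[9] = adcebeba$cbdaecebd
  rot[10] = dcebeba$cbdaecebda
  rot[11] = cebeba$cbdaecebdad
  rot[12] = ebeba$cbdaecebdadc
  rot[13] = beba$cbdaecebdadce
  rot[14] = eba$cbdaecebdadceb
  rot[15] = ba$cbdaecebdadcebe
  rot[16] = a$cbdaecebdadcebeb
  rot[17] = $cbdaecebdadcebeba
Sorted (with $ < everything):
  sorted[0] = $cbdaecebdadcebeba  (last char: 'a')
  sorted[1] = a$cbdaecebdadcebeb  (last char: 'b')
  sorted[2] = adcebeba$cbdaecebd  (last char: 'd')
  sorted[3] = aecebdadcebeba$cbd  (last char: 'd')
  sorted[4] = ba$cbdaecebdadcebe  (last char: 'e')
  sorted[5] = bdadcebeba$cbdaece  (last char: 'e')
  sorted[6] = bdaecebdadcebeba$c  (last char: 'c')
  sorted[7] = beba$cbdaecebdadce  (last char: 'e')
  sorted[8] = cbdaecebdadcebeba$  (last char: '$')
  sorted[9] = cebdadcebeba$cbdae  (last char: 'e')
  sorted[10] = cebeba$cbdaecebdad  (last char: 'd')
  sorted[11] = dadcebeba$cbdaeceb  (last char: 'b')
  sorted[12] = daecebdadcebeba$cb  (last char: 'b')
  sorted[13] = dcebeba$cbdaecebda  (last char: 'a')
  sorted[14] = eba$cbdaecebdadceb  (last char: 'b')
  sorted[15] = ebdadcebeba$cbdaec  (last char: 'c')
  sorted[16] = ebeba$cbdaecebdadc  (last char: 'c')
  sorted[17] = ecebdadcebeba$cbda  (last char: 'a')
Last column: abddeece$edbbabcca
Original string S is at sorted index 8

Answer: abddeece$edbbabcca
8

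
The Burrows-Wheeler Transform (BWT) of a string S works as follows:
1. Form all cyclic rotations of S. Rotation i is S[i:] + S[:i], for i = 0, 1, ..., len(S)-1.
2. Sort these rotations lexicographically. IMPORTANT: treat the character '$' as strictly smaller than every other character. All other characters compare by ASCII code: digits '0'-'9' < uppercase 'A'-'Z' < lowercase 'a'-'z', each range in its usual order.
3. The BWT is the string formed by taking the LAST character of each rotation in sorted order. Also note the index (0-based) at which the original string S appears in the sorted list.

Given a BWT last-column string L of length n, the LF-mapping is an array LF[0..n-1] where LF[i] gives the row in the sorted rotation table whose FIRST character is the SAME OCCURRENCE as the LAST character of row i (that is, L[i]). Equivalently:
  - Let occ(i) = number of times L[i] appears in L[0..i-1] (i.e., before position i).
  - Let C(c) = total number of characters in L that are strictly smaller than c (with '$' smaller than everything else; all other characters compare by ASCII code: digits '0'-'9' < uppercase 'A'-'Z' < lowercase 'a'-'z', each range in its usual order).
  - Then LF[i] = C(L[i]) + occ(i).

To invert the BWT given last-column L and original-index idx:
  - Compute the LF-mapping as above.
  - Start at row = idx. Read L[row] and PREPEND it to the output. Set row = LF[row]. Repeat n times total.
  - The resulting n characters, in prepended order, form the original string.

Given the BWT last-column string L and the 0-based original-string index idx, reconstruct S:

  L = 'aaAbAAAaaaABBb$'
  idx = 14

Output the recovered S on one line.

LF mapping: 8 9 1 13 2 3 4 10 11 12 5 6 7 14 0
Walk LF starting at row 14, prepending L[row]:
  step 1: row=14, L[14]='$', prepend. Next row=LF[14]=0
  step 2: row=0, L[0]='a', prepend. Next row=LF[0]=8
  step 3: row=8, L[8]='a', prepend. Next row=LF[8]=11
  step 4: row=11, L[11]='B', prepend. Next row=LF[11]=6
  step 5: row=6, L[6]='A', prepend. Next row=LF[6]=4
  step 6: row=4, L[4]='A', prepend. Next row=LF[4]=2
  step 7: row=2, L[2]='A', prepend. Next row=LF[2]=1
  step 8: row=1, L[1]='a', prepend. Next row=LF[1]=9
  step 9: row=9, L[9]='a', prepend. Next row=LF[9]=12
  step 10: row=12, L[12]='B', prepend. Next row=LF[12]=7
  step 11: row=7, L[7]='a', prepend. Next row=LF[7]=10
  step 12: row=10, L[10]='A', prepend. Next row=LF[10]=5
  step 13: row=5, L[5]='A', prepend. Next row=LF[5]=3
  step 14: row=3, L[3]='b', prepend. Next row=LF[3]=13
  step 15: row=13, L[13]='b', prepend. Next row=LF[13]=14
Reversed output: bbAAaBaaAAABaa$

Answer: bbAAaBaaAAABaa$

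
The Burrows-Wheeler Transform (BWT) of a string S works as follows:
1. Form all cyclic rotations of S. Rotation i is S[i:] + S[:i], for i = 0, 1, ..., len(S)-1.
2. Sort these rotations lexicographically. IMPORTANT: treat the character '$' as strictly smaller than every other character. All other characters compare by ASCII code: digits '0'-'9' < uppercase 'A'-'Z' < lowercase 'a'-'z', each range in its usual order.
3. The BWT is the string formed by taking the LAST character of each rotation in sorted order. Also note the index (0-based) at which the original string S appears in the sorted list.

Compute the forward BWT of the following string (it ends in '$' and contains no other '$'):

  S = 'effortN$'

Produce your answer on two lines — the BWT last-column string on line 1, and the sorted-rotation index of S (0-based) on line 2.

Answer: Nt$effor
2

Derivation:
All 8 rotations (rotation i = S[i:]+S[:i]):
  rot[0] = effortN$
  rot[1] = ffortN$e
  rot[2] = fortN$ef
  rot[3] = ortN$eff
  rot[4] = rtN$effo
  rot[5] = tN$effor
  rot[6] = N$effort
  rot[7] = $effortN
Sorted (with $ < everything):
  sorted[0] = $effortN  (last char: 'N')
  sorted[1] = N$effort  (last char: 't')
  sorted[2] = effortN$  (last char: '$')
  sorted[3] = ffortN$e  (last char: 'e')
  sorted[4] = fortN$ef  (last char: 'f')
  sorted[5] = ortN$eff  (last char: 'f')
  sorted[6] = rtN$effo  (last char: 'o')
  sorted[7] = tN$effor  (last char: 'r')
Last column: Nt$effor
Original string S is at sorted index 2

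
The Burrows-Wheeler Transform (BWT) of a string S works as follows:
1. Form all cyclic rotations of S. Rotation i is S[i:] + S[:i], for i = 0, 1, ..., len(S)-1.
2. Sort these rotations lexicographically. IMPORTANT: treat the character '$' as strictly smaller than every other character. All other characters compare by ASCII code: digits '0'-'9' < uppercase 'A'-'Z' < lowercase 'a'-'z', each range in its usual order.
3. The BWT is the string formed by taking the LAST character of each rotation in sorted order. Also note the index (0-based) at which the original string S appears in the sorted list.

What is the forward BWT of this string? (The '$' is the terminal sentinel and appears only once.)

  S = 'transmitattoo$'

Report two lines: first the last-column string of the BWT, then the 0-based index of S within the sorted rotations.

Answer: ortmsaottnit$a
12

Derivation:
All 14 rotations (rotation i = S[i:]+S[:i]):
  rot[0] = transmitattoo$
  rot[1] = ransmitattoo$t
  rot[2] = ansmitattoo$tr
  rot[3] = nsmitattoo$tra
  rot[4] = smitattoo$tran
  rot[5] = mitattoo$trans
  rot[6] = itattoo$transm
  rot[7] = tattoo$transmi
  rot[8] = attoo$transmit
  rot[9] = ttoo$transmita
  rot[10] = too$transmitat
  rot[11] = oo$transmitatt
  rot[12] = o$transmitatto
  rot[13] = $transmitattoo
Sorted (with $ < everything):
  sorted[0] = $transmitattoo  (last char: 'o')
  sorted[1] = ansmitattoo$tr  (last char: 'r')
  sorted[2] = attoo$transmit  (last char: 't')
  sorted[3] = itattoo$transm  (last char: 'm')
  sorted[4] = mitattoo$trans  (last char: 's')
  sorted[5] = nsmitattoo$tra  (last char: 'a')
  sorted[6] = o$transmitatto  (last char: 'o')
  sorted[7] = oo$transmitatt  (last char: 't')
  sorted[8] = ransmitattoo$t  (last char: 't')
  sorted[9] = smitattoo$tran  (last char: 'n')
  sorted[10] = tattoo$transmi  (last char: 'i')
  sorted[11] = too$transmitat  (last char: 't')
  sorted[12] = transmitattoo$  (last char: '$')
  sorted[13] = ttoo$transmita  (last char: 'a')
Last column: ortmsaottnit$a
Original string S is at sorted index 12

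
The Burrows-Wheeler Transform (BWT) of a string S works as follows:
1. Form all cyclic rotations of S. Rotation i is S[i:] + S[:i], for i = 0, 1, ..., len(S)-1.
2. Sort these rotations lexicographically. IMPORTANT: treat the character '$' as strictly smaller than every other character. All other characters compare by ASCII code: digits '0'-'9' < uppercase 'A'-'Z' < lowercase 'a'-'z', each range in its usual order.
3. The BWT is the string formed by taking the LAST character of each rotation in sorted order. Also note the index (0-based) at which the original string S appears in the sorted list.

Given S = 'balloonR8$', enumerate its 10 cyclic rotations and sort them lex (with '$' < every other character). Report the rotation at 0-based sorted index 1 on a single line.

All 10 rotations (rotation i = S[i:]+S[:i]):
  rot[0] = balloonR8$
  rot[1] = alloonR8$b
  rot[2] = lloonR8$ba
  rot[3] = loonR8$bal
  rot[4] = oonR8$ball
  rot[5] = onR8$ballo
  rot[6] = nR8$balloo
  rot[7] = R8$balloon
  rot[8] = 8$balloonR
  rot[9] = $balloonR8
Sorted (with $ < everything):
  sorted[0] = $balloonR8
  sorted[1] = 8$balloonR
  sorted[2] = R8$balloon
  sorted[3] = alloonR8$b
  sorted[4] = balloonR8$
  sorted[5] = lloonR8$ba
  sorted[6] = loonR8$bal
  sorted[7] = nR8$balloo
  sorted[8] = onR8$ballo
  sorted[9] = oonR8$ball
sorted[1] = 8$balloonR

Answer: 8$balloonR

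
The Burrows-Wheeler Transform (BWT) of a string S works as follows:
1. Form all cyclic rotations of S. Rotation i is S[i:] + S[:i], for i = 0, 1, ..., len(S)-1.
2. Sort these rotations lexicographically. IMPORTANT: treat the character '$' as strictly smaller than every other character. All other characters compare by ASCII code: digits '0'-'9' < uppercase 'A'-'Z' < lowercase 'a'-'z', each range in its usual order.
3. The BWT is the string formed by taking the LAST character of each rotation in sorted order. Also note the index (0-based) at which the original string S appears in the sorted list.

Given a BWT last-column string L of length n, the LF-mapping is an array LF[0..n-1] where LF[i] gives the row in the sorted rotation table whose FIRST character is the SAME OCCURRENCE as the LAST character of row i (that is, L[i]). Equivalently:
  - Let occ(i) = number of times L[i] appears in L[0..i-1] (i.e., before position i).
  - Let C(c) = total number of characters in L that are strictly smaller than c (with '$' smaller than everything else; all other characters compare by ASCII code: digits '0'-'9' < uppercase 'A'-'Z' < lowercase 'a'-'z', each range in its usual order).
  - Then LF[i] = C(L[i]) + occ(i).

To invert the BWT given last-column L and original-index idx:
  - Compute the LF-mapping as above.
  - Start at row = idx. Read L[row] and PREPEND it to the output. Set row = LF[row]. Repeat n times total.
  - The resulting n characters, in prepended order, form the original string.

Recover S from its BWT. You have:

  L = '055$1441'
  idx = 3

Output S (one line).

Answer: 1514450$

Derivation:
LF mapping: 1 6 7 0 2 4 5 3
Walk LF starting at row 3, prepending L[row]:
  step 1: row=3, L[3]='$', prepend. Next row=LF[3]=0
  step 2: row=0, L[0]='0', prepend. Next row=LF[0]=1
  step 3: row=1, L[1]='5', prepend. Next row=LF[1]=6
  step 4: row=6, L[6]='4', prepend. Next row=LF[6]=5
  step 5: row=5, L[5]='4', prepend. Next row=LF[5]=4
  step 6: row=4, L[4]='1', prepend. Next row=LF[4]=2
  step 7: row=2, L[2]='5', prepend. Next row=LF[2]=7
  step 8: row=7, L[7]='1', prepend. Next row=LF[7]=3
Reversed output: 1514450$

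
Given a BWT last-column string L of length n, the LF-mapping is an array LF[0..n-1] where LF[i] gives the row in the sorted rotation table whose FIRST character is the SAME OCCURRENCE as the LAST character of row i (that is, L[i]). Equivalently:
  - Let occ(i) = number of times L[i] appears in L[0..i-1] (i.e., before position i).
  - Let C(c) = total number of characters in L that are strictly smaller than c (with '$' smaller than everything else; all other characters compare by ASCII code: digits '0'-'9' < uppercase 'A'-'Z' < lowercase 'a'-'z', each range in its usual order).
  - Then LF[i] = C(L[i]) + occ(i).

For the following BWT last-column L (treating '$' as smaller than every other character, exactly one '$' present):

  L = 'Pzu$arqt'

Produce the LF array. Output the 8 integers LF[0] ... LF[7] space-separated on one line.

Answer: 1 7 6 0 2 4 3 5

Derivation:
Char counts: '$':1, 'P':1, 'a':1, 'q':1, 'r':1, 't':1, 'u':1, 'z':1
C (first-col start): C('$')=0, C('P')=1, C('a')=2, C('q')=3, C('r')=4, C('t')=5, C('u')=6, C('z')=7
L[0]='P': occ=0, LF[0]=C('P')+0=1+0=1
L[1]='z': occ=0, LF[1]=C('z')+0=7+0=7
L[2]='u': occ=0, LF[2]=C('u')+0=6+0=6
L[3]='$': occ=0, LF[3]=C('$')+0=0+0=0
L[4]='a': occ=0, LF[4]=C('a')+0=2+0=2
L[5]='r': occ=0, LF[5]=C('r')+0=4+0=4
L[6]='q': occ=0, LF[6]=C('q')+0=3+0=3
L[7]='t': occ=0, LF[7]=C('t')+0=5+0=5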